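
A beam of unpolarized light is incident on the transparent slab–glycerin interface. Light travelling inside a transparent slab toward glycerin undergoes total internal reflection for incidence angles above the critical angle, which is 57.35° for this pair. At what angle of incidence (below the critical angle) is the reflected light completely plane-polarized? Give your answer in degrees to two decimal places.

θ_B ≈ 40.10°

sin θ_c = n₂/n₁, so n₂/n₁ = sin 57.35° = 0.8420.
Brewster: tan θ_B = n₂/n₁ = 0.8420.
θ_B = arctan(0.8420) = 40.10°.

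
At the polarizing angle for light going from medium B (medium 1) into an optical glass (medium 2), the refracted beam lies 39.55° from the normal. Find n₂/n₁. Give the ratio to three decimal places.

n₂/n₁ ≈ 1.211

θ_B + θ_t = 90°, so θ_B = 90° − 39.55° = 50.45°.
tan θ_B = n₂/n₁, so n₂/n₁ = tan 50.45° = 1.211.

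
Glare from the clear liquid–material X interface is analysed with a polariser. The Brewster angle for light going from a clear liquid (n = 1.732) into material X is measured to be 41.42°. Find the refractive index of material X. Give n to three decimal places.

Full polarization of the reflected beam means tan θ_B = n₂/n₁, where n₁ is the incident medium (a clear liquid).
n₂ = n₁ tan θ_B = 1.732 × tan 41.42° = 1.528.

n ≈ 1.528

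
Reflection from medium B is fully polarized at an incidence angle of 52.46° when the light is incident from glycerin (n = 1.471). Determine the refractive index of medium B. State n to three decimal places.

n ≈ 1.914

At the Brewster angle, tan θ_B = n₂/n₁ with n₁ on the incident side (glycerin) and n₂ on the transmitted side (medium B).
n₂ = n₁ tan θ_B = 1.471 × tan 52.46° = 1.914.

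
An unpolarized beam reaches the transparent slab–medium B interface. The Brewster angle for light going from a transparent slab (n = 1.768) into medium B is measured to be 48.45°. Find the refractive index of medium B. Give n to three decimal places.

Brewster's law: tan θ_B = n₂/n₁ (light incident in a transparent slab, refracted into medium B).
n₂ = n₁ tan θ_B = 1.768 × tan 48.45° = 1.995.

n ≈ 1.995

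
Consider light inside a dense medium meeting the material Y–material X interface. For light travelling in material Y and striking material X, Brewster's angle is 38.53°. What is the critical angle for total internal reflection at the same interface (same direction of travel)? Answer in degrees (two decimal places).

θ_c ≈ 52.78°

tan θ_B = n₂/n₁ = tan 38.53° = 0.7963.
Total internal reflection: sin θ_c = n₂/n₁ = 0.7963.
θ_c = arcsin(0.7963) = 52.78°.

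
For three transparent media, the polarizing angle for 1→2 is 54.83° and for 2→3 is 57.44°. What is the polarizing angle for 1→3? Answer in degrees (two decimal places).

tan θ_B(1→2) = n₂/n₁ = tan 54.83° = 1.4192.
tan θ_B(2→3) = n₃/n₂ = tan 57.44° = 1.5661.
Multiplying, n₃/n₁ = 1.4192 × 1.5661 = 2.2225, and θ_B(1→3) = arctan 2.2225 = 65.78°.

θ_B ≈ 65.78°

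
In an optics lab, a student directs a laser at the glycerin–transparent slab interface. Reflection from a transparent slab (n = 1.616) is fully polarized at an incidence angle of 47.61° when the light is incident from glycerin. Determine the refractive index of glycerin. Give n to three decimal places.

Brewster's law: tan θ_B = n₂/n₁ (light incident in glycerin, refracted into a transparent slab).
n₁ = n₂ / tan θ_B = 1.616 / tan 47.61° = 1.475.

n ≈ 1.475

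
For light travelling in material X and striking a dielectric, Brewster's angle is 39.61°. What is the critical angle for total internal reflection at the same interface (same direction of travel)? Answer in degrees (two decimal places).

n₂/n₁ = tan 39.61° = 0.8276; the critical angle satisfies sin θ_c = n₂/n₁.
θ_c = arcsin(0.8276) = 55.85°.

θ_c ≈ 55.85°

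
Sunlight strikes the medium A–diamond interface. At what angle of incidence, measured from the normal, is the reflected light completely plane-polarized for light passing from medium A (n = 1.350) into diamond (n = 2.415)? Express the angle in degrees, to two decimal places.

Here n₂/n₁ = 2.415/1.350 = 1.7889, and Brewster's law gives tan θ_B = n₂/n₁.
So θ_B = arctan 1.7889 = 60.79°.

θ_B ≈ 60.79°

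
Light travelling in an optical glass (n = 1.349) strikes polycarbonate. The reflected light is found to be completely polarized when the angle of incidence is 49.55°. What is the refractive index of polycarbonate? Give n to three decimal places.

n ≈ 1.582

Full polarization of the reflected beam means tan θ_B = n₂/n₁, where n₁ is the incident medium (an optical glass).
n₂ = n₁ tan θ_B = 1.349 × tan 49.55° = 1.582.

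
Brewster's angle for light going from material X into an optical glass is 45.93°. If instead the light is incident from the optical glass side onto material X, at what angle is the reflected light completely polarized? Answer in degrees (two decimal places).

Reversing the direction swaps n₁ and n₂, so tan θ_B' = 1/tan θ_B and θ_B' = 90° − θ_B.
Hence θ_B' = 90° − 45.93° = 44.07°.

θ_B' ≈ 44.07°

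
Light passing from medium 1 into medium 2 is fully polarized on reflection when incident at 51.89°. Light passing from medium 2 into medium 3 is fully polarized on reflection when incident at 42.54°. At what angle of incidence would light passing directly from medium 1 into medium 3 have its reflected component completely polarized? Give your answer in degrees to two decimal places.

tan θ_B(1→2) = n₂/n₁ = tan 51.89° = 1.2749.
tan θ_B(2→3) = n₃/n₂ = tan 42.54° = 0.9176.
n₃/n₁ = 1.1699. Then tan θ_B(1→3) = n₃/n₁, so θ_B(1→3) = arctan(1.1699) = 49.48°.

θ_B ≈ 49.48°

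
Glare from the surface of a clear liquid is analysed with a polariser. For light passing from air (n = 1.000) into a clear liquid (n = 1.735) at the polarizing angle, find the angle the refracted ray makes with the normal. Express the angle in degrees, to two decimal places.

θ_t ≈ 29.96°

tan θ_B = n₂/n₁ = 1.735/1.000 = 1.7350, so θ_B = 60.04°.
Since θ_B + θ_t = 90° at Brewster incidence, θ_t = 90° − 60.04° = 29.96°.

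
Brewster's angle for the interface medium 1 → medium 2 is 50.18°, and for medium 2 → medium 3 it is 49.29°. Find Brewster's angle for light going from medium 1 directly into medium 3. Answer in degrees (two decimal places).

Each Brewster angle gives a ratio: n₂/n₁ = tan 50.18° = 1.1994, n₃/n₂ = tan 49.29° = 1.1622.
n₃/n₁ = 1.3939. Then tan θ_B(1→3) = n₃/n₁, so θ_B(1→3) = arctan(1.3939) = 54.34°.

θ_B ≈ 54.34°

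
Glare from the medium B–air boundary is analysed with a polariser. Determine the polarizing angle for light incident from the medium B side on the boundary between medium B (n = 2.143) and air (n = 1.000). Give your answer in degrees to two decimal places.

θ_B ≈ 25.02°

Here n₂/n₁ = 1.000/2.143 = 0.4666, and Brewster's law gives tan θ_B = n₂/n₁. Taking the arctangent, θ_B = 25.02°.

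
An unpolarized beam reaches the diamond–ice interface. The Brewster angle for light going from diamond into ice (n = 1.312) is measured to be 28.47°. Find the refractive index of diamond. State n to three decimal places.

n ≈ 2.419

Brewster's law: tan θ_B = n₂/n₁ (light incident in diamond, refracted into ice).
n₁ = n₂ / tan θ_B = 1.312 / tan 28.47° = 2.419.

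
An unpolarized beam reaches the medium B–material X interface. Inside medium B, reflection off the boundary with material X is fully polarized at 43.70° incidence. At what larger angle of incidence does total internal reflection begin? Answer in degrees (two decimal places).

θ_c ≈ 72.87°

From Brewster, n₂/n₁ = tan θ_B = tan 43.70° = 0.9556.
Then sin θ_c = n₂/n₁ = 0.9556, so θ_c = arcsin 0.9556 = 72.87°.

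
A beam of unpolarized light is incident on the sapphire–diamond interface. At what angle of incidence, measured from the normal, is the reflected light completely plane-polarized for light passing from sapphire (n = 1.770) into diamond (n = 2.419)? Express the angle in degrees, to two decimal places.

Brewster's condition: tan θ_B = n₂/n₁ = 2.419/1.770 = 1.3667. Taking the arctangent, θ_B = 53.81°.

θ_B ≈ 53.81°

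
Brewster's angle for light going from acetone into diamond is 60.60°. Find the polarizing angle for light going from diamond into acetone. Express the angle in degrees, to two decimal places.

θ_B' ≈ 29.40°

Reversing the direction swaps n₁ and n₂, so tan θ_B' = 1/tan θ_B and θ_B' = 90° − θ_B.
Hence θ_B' = 90° − 60.60° = 29.40°.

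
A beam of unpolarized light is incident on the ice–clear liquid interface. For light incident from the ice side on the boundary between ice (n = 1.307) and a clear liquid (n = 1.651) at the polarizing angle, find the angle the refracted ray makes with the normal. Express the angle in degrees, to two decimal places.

θ_t ≈ 38.37°

First find Brewster's angle: tan θ_B = 1.651/1.307 = 1.2632, giving θ_B = 51.63°.
At Brewster's angle the reflected and refracted rays are perpendicular, so θ_t = 90° − θ_B = 90° − 51.63° = 38.37°.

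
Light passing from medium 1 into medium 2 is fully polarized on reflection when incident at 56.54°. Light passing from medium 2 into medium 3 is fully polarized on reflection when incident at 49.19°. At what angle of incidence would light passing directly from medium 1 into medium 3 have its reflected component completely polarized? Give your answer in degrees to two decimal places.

tan θ_B(1→2) = n₂/n₁ = tan 56.54° = 1.5131.
tan θ_B(2→3) = n₃/n₂ = tan 49.19° = 1.1581.
n₃/n₁ = 1.7524. Then tan θ_B(1→3) = n₃/n₁, so θ_B(1→3) = arctan(1.7524) = 60.29°.

θ_B ≈ 60.29°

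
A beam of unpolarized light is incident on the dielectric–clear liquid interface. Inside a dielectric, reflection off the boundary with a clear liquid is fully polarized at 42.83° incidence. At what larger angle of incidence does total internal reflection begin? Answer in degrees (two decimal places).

tan θ_B = n₂/n₁ = tan 42.83° = 0.9270.
Total internal reflection: sin θ_c = n₂/n₁ = 0.9270.
θ_c = arcsin(0.9270) = 67.97°.

θ_c ≈ 67.97°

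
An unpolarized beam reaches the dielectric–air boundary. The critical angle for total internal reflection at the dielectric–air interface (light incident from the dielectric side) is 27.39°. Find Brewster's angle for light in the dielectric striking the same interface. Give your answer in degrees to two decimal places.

n₂/n₁ = sin θ_c = sin 27.39° = 0.4600.
tan θ_B equals the same ratio, so θ_B = arctan(0.4600) = 24.70°.

θ_B ≈ 24.70°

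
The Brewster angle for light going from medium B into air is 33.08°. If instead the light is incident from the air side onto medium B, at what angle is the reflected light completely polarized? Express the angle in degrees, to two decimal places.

tan θ_B' = n₁/n₂ = 1/tan θ_B, so θ_B' = 90° − θ_B.
θ_B' = 90° − 33.08° = 56.92°.

θ_B' ≈ 56.92°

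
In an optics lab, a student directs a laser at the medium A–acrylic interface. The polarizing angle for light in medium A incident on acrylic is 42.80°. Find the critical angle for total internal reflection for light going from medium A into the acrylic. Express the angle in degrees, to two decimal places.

n₂/n₁ = tan 42.80° = 0.9260; the critical angle satisfies sin θ_c = n₂/n₁.
θ_c = arcsin(0.9260) = 67.82°.

θ_c ≈ 67.82°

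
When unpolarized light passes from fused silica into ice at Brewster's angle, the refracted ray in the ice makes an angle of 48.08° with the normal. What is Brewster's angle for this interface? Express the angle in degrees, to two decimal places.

At Brewster's angle the reflected and refracted rays are perpendicular, so θ_B + θ_t = 90°.
θ_B = 90° − 48.08° = 41.92°.

θ_B ≈ 41.92°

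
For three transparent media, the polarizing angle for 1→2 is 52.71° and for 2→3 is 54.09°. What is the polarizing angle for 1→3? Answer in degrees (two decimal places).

θ_B ≈ 61.13°

n₂/n₁ = tan 52.71° = 1.3132 and n₃/n₂ = tan 54.09° = 1.3809.
n₃/n₁ = 1.8134. Then tan θ_B(1→3) = n₃/n₁, so θ_B(1→3) = arctan(1.8134) = 61.13°.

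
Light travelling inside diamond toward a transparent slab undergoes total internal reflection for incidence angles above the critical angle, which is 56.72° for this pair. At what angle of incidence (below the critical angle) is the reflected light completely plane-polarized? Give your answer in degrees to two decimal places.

n₂/n₁ = sin θ_c = sin 56.72° = 0.8360.
tan θ_B equals the same ratio, so θ_B = arctan(0.8360) = 39.90°.

θ_B ≈ 39.90°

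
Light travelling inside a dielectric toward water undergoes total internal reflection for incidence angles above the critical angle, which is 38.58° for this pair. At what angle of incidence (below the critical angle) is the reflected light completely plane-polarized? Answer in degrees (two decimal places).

θ_B ≈ 31.95°

At the critical angle sin θ_c = n₂/n₁, giving n₂/n₁ = sin 38.58° = 0.6236.
Then tan θ_B = n₂/n₁ = 0.6236, so θ_B = arctan 0.6236 = 31.95°.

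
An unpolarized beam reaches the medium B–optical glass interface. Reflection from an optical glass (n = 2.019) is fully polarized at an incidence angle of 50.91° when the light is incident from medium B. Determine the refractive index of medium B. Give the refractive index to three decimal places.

Full polarization of the reflected beam means tan θ_B = n₂/n₁, where n₁ is the incident medium (medium B).
n₁ = n₂ / tan θ_B = 2.019 / tan 50.91° = 1.640.

n ≈ 1.640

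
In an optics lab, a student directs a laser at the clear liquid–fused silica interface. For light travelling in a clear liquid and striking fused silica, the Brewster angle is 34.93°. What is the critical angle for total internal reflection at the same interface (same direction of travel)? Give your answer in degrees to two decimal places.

n₂/n₁ = tan 34.93° = 0.6984; the critical angle satisfies sin θ_c = n₂/n₁.
θ_c = arcsin(0.6984) = 44.30°.

θ_c ≈ 44.30°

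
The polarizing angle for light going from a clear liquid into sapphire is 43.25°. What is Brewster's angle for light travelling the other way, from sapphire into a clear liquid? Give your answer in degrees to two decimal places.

The two Brewster angles are complementary: θ_B' = 90° − θ_B = 90° − 43.25° = 46.75°.

θ_B' ≈ 46.75°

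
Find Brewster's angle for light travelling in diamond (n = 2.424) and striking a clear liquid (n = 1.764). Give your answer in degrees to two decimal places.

tan θ_B = n₂/n₁ = 1.764/2.424 = 0.7277.
θ_B = arctan(0.7277) = 36.04°.

θ_B ≈ 36.04°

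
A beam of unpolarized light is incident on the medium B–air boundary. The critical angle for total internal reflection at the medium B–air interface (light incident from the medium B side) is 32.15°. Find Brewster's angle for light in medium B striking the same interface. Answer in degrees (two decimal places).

n₂/n₁ = sin θ_c = sin 32.15° = 0.5321.
tan θ_B equals the same ratio, so θ_B = arctan(0.5321) = 28.02°.

θ_B ≈ 28.02°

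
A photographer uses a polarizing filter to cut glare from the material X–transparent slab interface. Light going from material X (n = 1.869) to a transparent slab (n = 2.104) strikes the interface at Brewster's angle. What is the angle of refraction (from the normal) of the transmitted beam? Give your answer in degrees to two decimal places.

θ_t ≈ 41.61°

θ_B = arctan(n₂/n₁) = arctan(2.104/1.869) = 48.39°.
At Brewster's angle the reflected and refracted rays are perpendicular, so θ_t = 90° − θ_B = 90° − 48.39° = 41.61°.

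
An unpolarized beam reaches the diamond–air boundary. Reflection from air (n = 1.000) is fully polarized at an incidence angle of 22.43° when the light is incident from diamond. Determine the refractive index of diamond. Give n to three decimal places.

Full polarization of the reflected beam means tan θ_B = n₂/n₁, where n₁ is the incident medium (diamond).
n₁ = n₂ / tan θ_B = 1.000 / tan 22.43° = 2.423.

n ≈ 2.423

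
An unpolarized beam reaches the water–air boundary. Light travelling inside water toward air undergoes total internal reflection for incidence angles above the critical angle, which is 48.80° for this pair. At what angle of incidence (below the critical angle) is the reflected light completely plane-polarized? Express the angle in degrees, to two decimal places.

θ_B ≈ 36.96°

At the critical angle sin θ_c = n₂/n₁, giving n₂/n₁ = sin 48.80° = 0.7524.
Then tan θ_B = n₂/n₁ = 0.7524, so θ_B = arctan 0.7524 = 36.96°.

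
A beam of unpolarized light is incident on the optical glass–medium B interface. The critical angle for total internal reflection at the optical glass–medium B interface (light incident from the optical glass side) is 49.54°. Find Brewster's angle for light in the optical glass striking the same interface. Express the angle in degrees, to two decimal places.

sin θ_c = n₂/n₁, so n₂/n₁ = sin 49.54° = 0.7609.
Brewster: tan θ_B = n₂/n₁ = 0.7609.
θ_B = arctan(0.7609) = 37.27°.

θ_B ≈ 37.27°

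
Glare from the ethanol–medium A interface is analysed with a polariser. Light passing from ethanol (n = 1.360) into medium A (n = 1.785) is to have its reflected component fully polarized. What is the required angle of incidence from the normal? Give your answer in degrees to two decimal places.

tan θ_B = n₂/n₁ = 1.785/1.360 = 1.3125.
θ_B = arctan(1.3125) = 52.70°.

θ_B ≈ 52.70°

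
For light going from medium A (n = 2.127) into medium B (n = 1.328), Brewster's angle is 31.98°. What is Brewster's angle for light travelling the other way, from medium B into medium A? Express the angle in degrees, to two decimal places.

θ_B' ≈ 58.02°

The two Brewster angles are complementary: θ_B' = 90° − θ_B = 90° − 31.98° = 58.02°.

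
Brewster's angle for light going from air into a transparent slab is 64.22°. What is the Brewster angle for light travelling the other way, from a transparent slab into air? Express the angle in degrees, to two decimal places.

The two Brewster angles are complementary: θ_B' = 90° − θ_B = 90° − 64.22° = 25.78°.

θ_B' ≈ 25.78°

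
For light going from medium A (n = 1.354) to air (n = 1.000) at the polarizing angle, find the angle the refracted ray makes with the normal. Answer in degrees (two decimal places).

θ_t ≈ 53.55°

θ_B = arctan(n₂/n₁) = arctan(1.000/1.354) = 36.45°.
At Brewster's angle the reflected and refracted rays are perpendicular, so θ_t = 90° − θ_B = 90° − 36.45° = 53.55°.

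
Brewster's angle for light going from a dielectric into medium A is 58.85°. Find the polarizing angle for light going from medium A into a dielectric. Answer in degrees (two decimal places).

tan θ_B' = n₁/n₂ = 1/tan θ_B, so θ_B' = 90° − θ_B.
θ_B' = 90° − 58.85° = 31.15°.

θ_B' ≈ 31.15°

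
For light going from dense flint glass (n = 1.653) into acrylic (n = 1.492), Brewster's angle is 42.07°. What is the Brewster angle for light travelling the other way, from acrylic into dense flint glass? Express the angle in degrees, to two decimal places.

Reversing the direction swaps n₁ and n₂, so tan θ_B' = 1/tan θ_B and θ_B' = 90° − θ_B.
Hence θ_B' = 90° − 42.07° = 47.93°.

θ_B' ≈ 47.93°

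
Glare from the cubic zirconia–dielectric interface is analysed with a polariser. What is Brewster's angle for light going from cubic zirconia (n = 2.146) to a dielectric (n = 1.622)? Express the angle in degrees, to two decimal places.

Brewster's condition: tan θ_B = n₂/n₁ = 1.622/2.146 = 0.7558. Taking the arctangent, θ_B = 37.08°.

θ_B ≈ 37.08°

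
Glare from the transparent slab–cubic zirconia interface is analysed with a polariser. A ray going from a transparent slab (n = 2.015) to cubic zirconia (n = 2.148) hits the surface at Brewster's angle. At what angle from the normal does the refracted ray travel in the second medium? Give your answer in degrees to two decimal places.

θ_t ≈ 43.17°

tan θ_B = n₂/n₁ = 2.148/2.015 = 1.0660, so θ_B = 46.83°.
The refracted ray is perpendicular to the reflected ray, so θ_t = 90° − θ_B = 43.17°.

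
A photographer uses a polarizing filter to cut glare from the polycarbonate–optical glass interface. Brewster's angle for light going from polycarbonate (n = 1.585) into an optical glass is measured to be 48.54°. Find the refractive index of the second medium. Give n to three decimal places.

At Brewster's angle, tan θ_B = n₂/n₁ with n₁ on the incident side (polycarbonate) and n₂ on the transmitted side (an optical glass).
n₂ = n₁ tan θ_B = 1.585 × tan 48.54° = 1.794.

n ≈ 1.794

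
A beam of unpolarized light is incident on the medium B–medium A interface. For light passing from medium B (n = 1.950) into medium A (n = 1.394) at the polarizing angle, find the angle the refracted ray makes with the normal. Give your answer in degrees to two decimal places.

θ_t ≈ 54.44°

First find Brewster's angle: tan θ_B = 1.394/1.950 = 0.7149, giving θ_B = 35.56°.
Since θ_B + θ_t = 90° at Brewster incidence, θ_t = 90° − 35.56° = 54.44°.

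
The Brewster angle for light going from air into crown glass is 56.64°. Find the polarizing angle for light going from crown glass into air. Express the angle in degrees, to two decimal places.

θ_B' ≈ 33.36°

The two Brewster angles are complementary: θ_B' = 90° − θ_B = 90° − 56.64° = 33.36°.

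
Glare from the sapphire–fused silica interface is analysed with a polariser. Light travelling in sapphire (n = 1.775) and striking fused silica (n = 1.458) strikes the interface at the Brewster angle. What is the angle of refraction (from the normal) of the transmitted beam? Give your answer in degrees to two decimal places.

θ_t ≈ 50.60°

tan θ_B = n₂/n₁ = 1.458/1.775 = 0.8214, so θ_B = 39.40°.
Since θ_B + θ_t = 90° at Brewster incidence, θ_t = 90° − 39.40° = 50.60°.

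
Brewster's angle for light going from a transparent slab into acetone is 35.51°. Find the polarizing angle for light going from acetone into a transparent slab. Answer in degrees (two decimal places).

θ_B' ≈ 54.49°

tan θ_B' = n₁/n₂ = 1/tan θ_B, so θ_B' = 90° − θ_B.
θ_B' = 90° − 35.51° = 54.49°.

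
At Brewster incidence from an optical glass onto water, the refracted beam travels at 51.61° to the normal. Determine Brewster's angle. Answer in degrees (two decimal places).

At Brewster's angle the reflected and refracted rays are perpendicular, so θ_B + θ_t = 90°.
θ_B = 90° − 51.61° = 38.39°.

θ_B ≈ 38.39°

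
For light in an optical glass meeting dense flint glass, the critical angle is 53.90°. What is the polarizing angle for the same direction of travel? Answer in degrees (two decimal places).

θ_B ≈ 38.94°

At the critical angle sin θ_c = n₂/n₁, giving n₂/n₁ = sin 53.90° = 0.8080.
Then tan θ_B = n₂/n₁ = 0.8080, so θ_B = arctan 0.8080 = 38.94°.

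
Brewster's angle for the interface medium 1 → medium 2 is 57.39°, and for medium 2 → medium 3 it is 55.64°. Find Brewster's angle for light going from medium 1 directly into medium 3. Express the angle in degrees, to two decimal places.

n₂/n₁ = tan 57.39° = 1.5631 and n₃/n₂ = tan 55.64° = 1.4627.
Multiplying, n₃/n₁ = 1.5631 × 1.4627 = 2.2862, and θ_B(1→3) = arctan 2.2862 = 66.38°.

θ_B ≈ 66.38°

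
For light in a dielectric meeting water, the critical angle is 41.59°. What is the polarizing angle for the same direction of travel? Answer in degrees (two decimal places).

n₂/n₁ = sin θ_c = sin 41.59° = 0.6638.
tan θ_B equals the same ratio, so θ_B = arctan(0.6638) = 33.58°.

θ_B ≈ 33.58°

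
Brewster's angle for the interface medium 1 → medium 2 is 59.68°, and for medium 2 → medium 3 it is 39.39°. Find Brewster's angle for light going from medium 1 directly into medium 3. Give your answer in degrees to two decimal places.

tan θ_B(1→2) = n₂/n₁ = tan 59.68° = 1.7099.
tan θ_B(2→3) = n₃/n₂ = tan 39.39° = 0.8211.
n₃/n₁ = 1.4040. Then tan θ_B(1→3) = n₃/n₁, so θ_B(1→3) = arctan(1.4040) = 54.54°.

θ_B ≈ 54.54°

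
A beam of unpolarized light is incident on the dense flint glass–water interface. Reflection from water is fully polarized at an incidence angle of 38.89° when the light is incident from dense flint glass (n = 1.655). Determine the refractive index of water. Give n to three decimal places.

n ≈ 1.335

At the Brewster angle, tan θ_B = n₂/n₁ with n₁ on the incident side (dense flint glass) and n₂ on the transmitted side (water).
n₂ = n₁ tan θ_B = 1.655 × tan 38.89° = 1.335.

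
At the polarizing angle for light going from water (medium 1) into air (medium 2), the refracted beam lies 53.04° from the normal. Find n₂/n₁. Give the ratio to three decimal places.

n₂/n₁ ≈ 0.752

θ_B + θ_t = 90°, so θ_B = 90° − 53.04° = 36.96°.
Then n₂/n₁ = tan θ_B = tan 36.96° = 0.752.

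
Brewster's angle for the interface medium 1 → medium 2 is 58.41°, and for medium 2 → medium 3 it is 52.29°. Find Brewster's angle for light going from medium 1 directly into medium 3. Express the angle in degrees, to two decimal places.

tan θ_B(1→2) = n₂/n₁ = tan 58.41° = 1.6261.
tan θ_B(2→3) = n₃/n₂ = tan 52.29° = 1.2934.
Multiplying, n₃/n₁ = 1.6261 × 1.2934 = 2.1032, and θ_B(1→3) = arctan 2.1032 = 64.57°.

θ_B ≈ 64.57°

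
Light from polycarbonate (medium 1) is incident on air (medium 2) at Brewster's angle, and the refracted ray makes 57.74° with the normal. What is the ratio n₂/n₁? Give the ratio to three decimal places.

n₂/n₁ ≈ 0.631

At Brewster incidence θ_B = 90° − θ_t = 90° − 57.74° = 32.26°.
Then n₂/n₁ = tan θ_B = tan 32.26° = 0.631.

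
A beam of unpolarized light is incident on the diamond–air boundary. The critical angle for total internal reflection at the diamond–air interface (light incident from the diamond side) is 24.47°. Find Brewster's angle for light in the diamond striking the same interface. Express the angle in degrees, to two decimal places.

θ_B ≈ 22.50°

n₂/n₁ = sin θ_c = sin 24.47° = 0.4142.
tan θ_B equals the same ratio, so θ_B = arctan(0.4142) = 22.50°.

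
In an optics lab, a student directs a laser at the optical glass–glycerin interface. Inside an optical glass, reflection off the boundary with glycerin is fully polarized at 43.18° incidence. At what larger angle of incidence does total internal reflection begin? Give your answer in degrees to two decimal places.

tan θ_B = n₂/n₁ = tan 43.18° = 0.9384.
Total internal reflection: sin θ_c = n₂/n₁ = 0.9384.
θ_c = arcsin(0.9384) = 69.79°.

θ_c ≈ 69.79°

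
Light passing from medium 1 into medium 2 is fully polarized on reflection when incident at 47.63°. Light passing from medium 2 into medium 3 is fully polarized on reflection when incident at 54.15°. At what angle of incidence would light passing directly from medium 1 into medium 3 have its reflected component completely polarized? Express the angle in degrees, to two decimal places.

θ_B ≈ 56.61°

tan θ_B(1→2) = n₂/n₁ = tan 47.63° = 1.0963.
tan θ_B(2→3) = n₃/n₂ = tan 54.15° = 1.3840.
Multiplying, n₃/n₁ = 1.0963 × 1.3840 = 1.5173, and θ_B(1→3) = arctan 1.5173 = 56.61°.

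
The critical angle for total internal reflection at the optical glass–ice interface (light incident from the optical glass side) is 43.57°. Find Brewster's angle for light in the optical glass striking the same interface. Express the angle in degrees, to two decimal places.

θ_B ≈ 34.58°

At the critical angle sin θ_c = n₂/n₁, giving n₂/n₁ = sin 43.57° = 0.6892.
Then tan θ_B = n₂/n₁ = 0.6892, so θ_B = arctan 0.6892 = 34.58°.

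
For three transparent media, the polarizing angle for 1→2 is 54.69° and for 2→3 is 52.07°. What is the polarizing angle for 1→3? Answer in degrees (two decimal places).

θ_B ≈ 61.10°

n₂/n₁ = tan 54.69° = 1.4118 and n₃/n₂ = tan 52.07° = 1.2832.
Multiplying, n₃/n₁ = 1.4118 × 1.2832 = 1.8116, and θ_B(1→3) = arctan 1.8116 = 61.10°.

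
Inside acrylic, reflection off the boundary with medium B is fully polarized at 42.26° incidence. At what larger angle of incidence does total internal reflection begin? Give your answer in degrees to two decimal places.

θ_c ≈ 65.32°

tan θ_B = n₂/n₁ = tan 42.26° = 0.9087.
Total internal reflection: sin θ_c = n₂/n₁ = 0.9087.
θ_c = arcsin(0.9087) = 65.32°.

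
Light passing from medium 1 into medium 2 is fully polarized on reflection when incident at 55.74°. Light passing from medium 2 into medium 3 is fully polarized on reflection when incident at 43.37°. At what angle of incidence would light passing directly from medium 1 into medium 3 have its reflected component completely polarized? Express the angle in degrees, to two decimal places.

θ_B ≈ 54.21°

n₂/n₁ = tan 55.74° = 1.4681 and n₃/n₂ = tan 43.37° = 0.9447.
Multiplying, n₃/n₁ = 1.4681 × 0.9447 = 1.3869, and θ_B(1→3) = arctan 1.3869 = 54.21°.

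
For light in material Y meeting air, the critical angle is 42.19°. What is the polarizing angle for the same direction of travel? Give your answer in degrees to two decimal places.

sin θ_c = n₂/n₁, so n₂/n₁ = sin 42.19° = 0.6716.
Brewster: tan θ_B = n₂/n₁ = 0.6716.
θ_B = arctan(0.6716) = 33.88°.

θ_B ≈ 33.88°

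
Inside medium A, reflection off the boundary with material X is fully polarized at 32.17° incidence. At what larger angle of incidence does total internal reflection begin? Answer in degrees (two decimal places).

n₂/n₁ = tan 32.17° = 0.6290; the critical angle satisfies sin θ_c = n₂/n₁.
θ_c = arcsin(0.6290) = 38.98°.

θ_c ≈ 38.98°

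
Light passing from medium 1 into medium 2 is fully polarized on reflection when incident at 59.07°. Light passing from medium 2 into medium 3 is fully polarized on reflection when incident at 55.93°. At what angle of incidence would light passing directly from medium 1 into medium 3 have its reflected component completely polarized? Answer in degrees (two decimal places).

θ_B ≈ 67.94°

n₂/n₁ = tan 59.07° = 1.6689 and n₃/n₂ = tan 55.93° = 1.4787.
n₃/n₁ = 2.4677. Then tan θ_B(1→3) = n₃/n₁, so θ_B(1→3) = arctan(2.4677) = 67.94°.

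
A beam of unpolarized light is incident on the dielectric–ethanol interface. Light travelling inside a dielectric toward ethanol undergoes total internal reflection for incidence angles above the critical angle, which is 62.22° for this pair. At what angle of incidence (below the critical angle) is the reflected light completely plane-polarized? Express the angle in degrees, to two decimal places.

θ_B ≈ 41.50°

sin θ_c = n₂/n₁, so n₂/n₁ = sin 62.22° = 0.8847.
Brewster: tan θ_B = n₂/n₁ = 0.8847.
θ_B = arctan(0.8847) = 41.50°.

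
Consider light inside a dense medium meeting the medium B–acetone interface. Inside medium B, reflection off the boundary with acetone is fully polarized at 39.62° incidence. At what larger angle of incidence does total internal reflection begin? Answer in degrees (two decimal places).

θ_c ≈ 55.88°

From Brewster, n₂/n₁ = tan θ_B = tan 39.62° = 0.8279.
Then sin θ_c = n₂/n₁ = 0.8279, so θ_c = arcsin 0.8279 = 55.88°.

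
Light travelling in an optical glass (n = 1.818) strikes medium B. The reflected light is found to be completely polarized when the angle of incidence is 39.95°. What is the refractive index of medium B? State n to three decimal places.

At Brewster's angle, tan θ_B = n₂/n₁ with n₁ on the incident side (an optical glass) and n₂ on the transmitted side (medium B).
n₂ = n₁ tan θ_B = 1.818 × tan 39.95° = 1.523.

n ≈ 1.523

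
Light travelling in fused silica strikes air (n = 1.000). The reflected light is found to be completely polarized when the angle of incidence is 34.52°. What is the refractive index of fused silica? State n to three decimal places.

n ≈ 1.454

Full polarization of the reflected beam means tan θ_B = n₂/n₁, where n₁ is the incident medium (fused silica).
n₁ = n₂ / tan θ_B = 1.000 / tan 34.52° = 1.454.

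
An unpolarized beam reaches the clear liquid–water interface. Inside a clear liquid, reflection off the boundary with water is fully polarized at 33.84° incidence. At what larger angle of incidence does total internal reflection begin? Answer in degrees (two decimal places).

θ_c ≈ 42.10°

From Brewster, n₂/n₁ = tan θ_B = tan 33.84° = 0.6705.
Then sin θ_c = n₂/n₁ = 0.6705, so θ_c = arcsin 0.6705 = 42.10°.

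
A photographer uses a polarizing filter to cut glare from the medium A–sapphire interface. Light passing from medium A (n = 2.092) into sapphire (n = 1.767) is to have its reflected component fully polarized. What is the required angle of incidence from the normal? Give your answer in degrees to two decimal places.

Here n₂/n₁ = 1.767/2.092 = 0.8446, and Brewster's law gives tan θ_B = n₂/n₁. Taking the arctangent, θ_B = 40.19°.

θ_B ≈ 40.19°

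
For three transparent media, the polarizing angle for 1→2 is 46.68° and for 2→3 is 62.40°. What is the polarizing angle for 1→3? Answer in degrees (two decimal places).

tan θ_B(1→2) = n₂/n₁ = tan 46.68° = 1.0604.
tan θ_B(2→3) = n₃/n₂ = tan 62.40° = 1.9128.
Multiplying, n₃/n₁ = 1.0604 × 1.9128 = 2.0284, and θ_B(1→3) = arctan 2.0284 = 63.76°.

θ_B ≈ 63.76°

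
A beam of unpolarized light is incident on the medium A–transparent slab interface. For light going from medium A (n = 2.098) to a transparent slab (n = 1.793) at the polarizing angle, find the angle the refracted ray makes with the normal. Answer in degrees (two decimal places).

θ_t ≈ 49.48°

First find Brewster's angle: tan θ_B = 1.793/2.098 = 0.8546, giving θ_B = 40.52°.
The refracted ray is perpendicular to the reflected ray, so θ_t = 90° − θ_B = 49.48°.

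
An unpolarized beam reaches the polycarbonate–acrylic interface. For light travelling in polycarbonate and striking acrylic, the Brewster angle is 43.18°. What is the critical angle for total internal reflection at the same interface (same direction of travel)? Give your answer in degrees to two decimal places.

tan θ_B = n₂/n₁ = tan 43.18° = 0.9384.
Total internal reflection: sin θ_c = n₂/n₁ = 0.9384.
θ_c = arcsin(0.9384) = 69.79°.

θ_c ≈ 69.79°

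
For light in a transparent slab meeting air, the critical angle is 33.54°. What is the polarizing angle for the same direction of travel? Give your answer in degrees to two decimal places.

n₂/n₁ = sin θ_c = sin 33.54° = 0.5525.
tan θ_B equals the same ratio, so θ_B = arctan(0.5525) = 28.92°.

θ_B ≈ 28.92°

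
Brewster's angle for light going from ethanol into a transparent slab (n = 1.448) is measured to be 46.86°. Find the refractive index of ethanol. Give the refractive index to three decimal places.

n ≈ 1.357

Brewster's law: tan θ_B = n₂/n₁ (light incident in ethanol, refracted into a transparent slab).
n₁ = n₂ / tan θ_B = 1.448 / tan 46.86° = 1.357.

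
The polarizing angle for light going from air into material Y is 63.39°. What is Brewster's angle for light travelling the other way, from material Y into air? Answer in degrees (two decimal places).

tan θ_B' = n₁/n₂ = 1/tan θ_B, so θ_B' = 90° − θ_B.
θ_B' = 90° − 63.39° = 26.61°.

θ_B' ≈ 26.61°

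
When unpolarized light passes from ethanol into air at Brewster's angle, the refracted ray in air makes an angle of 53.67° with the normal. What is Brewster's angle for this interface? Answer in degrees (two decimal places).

θ_B ≈ 36.33°

Brewster's condition makes the reflected and refracted beams perpendicular: θ_B + θ_t = 90°.
θ_B = 90° − 53.67° = 36.33°.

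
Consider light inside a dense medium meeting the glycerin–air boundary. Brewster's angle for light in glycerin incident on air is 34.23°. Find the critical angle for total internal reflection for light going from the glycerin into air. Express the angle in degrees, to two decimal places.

θ_c ≈ 42.87°

From Brewster, n₂/n₁ = tan θ_B = tan 34.23° = 0.6804.
Then sin θ_c = n₂/n₁ = 0.6804, so θ_c = arcsin 0.6804 = 42.87°.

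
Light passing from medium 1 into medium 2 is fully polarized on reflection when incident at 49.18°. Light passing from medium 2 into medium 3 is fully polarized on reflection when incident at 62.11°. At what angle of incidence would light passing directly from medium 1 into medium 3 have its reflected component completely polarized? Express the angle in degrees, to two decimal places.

Each Brewster angle gives a ratio: n₂/n₁ = tan 49.18° = 1.1577, n₃/n₂ = tan 62.11° = 1.8895.
Multiplying, n₃/n₁ = 1.1577 × 1.8895 = 2.1874, and θ_B(1→3) = arctan 2.1874 = 65.43°.

θ_B ≈ 65.43°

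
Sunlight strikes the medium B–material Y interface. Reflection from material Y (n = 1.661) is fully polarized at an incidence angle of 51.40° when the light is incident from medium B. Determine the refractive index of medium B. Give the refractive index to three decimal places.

Brewster's law: tan θ_B = n₂/n₁ (light incident in medium B, refracted into material Y).
n₁ = n₂ / tan θ_B = 1.661 / tan 51.40° = 1.326.

n ≈ 1.326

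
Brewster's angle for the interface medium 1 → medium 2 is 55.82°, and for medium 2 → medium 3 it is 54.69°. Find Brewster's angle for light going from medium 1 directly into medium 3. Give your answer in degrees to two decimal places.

θ_B ≈ 64.31°

n₂/n₁ = tan 55.82° = 1.4726 and n₃/n₂ = tan 54.69° = 1.4118.
So n₃/n₁ = (n₂/n₁)(n₃/n₂) = 1.4726 × 1.4118 = 2.0790.
θ_B(1→3) = arctan(2.0790) = 64.31°.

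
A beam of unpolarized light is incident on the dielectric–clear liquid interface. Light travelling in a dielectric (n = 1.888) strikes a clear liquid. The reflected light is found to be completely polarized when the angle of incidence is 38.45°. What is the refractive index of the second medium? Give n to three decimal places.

Full polarization of the reflected beam means tan θ_B = n₂/n₁, where n₁ is the incident medium (a dielectric).
n₂ = n₁ tan θ_B = 1.888 × tan 38.45° = 1.499.

n ≈ 1.499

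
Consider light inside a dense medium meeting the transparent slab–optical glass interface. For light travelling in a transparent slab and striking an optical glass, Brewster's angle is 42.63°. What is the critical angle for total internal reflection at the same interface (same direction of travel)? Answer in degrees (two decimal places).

From Brewster, n₂/n₁ = tan θ_B = tan 42.63° = 0.9205.
Then sin θ_c = n₂/n₁ = 0.9205, so θ_c = arcsin 0.9205 = 67.00°.

θ_c ≈ 67.00°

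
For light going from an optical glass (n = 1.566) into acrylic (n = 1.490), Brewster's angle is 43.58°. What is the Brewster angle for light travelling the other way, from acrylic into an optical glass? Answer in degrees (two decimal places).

θ_B' ≈ 46.42°

The two Brewster angles are complementary: θ_B' = 90° − θ_B = 90° − 43.58° = 46.42°.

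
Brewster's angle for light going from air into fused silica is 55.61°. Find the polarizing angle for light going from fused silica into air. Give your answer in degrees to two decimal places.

Reversing the direction swaps n₁ and n₂, so tan θ_B' = 1/tan θ_B and θ_B' = 90° − θ_B.
Hence θ_B' = 90° − 55.61° = 34.39°.

θ_B' ≈ 34.39°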